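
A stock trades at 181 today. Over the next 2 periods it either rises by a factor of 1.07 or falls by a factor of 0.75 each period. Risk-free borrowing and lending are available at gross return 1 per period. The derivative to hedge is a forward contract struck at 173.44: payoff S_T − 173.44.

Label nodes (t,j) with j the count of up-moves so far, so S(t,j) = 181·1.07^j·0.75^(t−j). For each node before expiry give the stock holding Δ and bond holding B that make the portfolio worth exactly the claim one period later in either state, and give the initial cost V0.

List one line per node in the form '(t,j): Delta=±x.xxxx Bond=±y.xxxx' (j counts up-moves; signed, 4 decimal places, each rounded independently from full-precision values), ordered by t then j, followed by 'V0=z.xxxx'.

Risk-neutral probability p* = (R−d)/(u−d) = (1−0.75)/(1.07−0.75) = 0.7812.
At expiry t=2: V(2,0)=-71.6275, V(2,1)=-28.1875, V(2,2)=33.7869
  t=1,j=0: stock 135.7500 → up 145.2525 (V=-28.1875), down 101.8125 (V=-71.6275). Price -37.6900; hedge Δ=1.0000, bond B=-173.4400.
  t=1,j=1: stock 193.6700 → up 207.2269 (V=33.7869), down 145.2525 (V=-28.1875). Price 20.2300; hedge Δ=1.0000, bond B=-173.4400.
  t=0,j=0: stock 181.0000 → up 193.6700 (V=20.2300), down 135.7500 (V=-37.6900). Price 7.5600; hedge Δ=1.0000, bond B=-173.4400.
Check: Δ(0,0)·S0 + B(0,0) = 7.5600 = V0.

(0,0): Delta=1.0000 Bond=-173.4400
(1,0): Delta=1.0000 Bond=-173.4400
(1,1): Delta=1.0000 Bond=-173.4400
V0=7.5600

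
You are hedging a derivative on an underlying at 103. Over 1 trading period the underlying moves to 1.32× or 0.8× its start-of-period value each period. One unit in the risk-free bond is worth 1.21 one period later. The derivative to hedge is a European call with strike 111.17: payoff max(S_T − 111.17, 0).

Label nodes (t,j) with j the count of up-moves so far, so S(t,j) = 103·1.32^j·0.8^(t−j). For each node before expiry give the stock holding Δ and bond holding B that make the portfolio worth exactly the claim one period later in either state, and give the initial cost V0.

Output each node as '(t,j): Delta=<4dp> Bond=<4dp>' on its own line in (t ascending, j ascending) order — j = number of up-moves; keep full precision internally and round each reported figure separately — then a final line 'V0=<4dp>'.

(0,0): Delta=0.4628 Bond=-31.5194
V0=16.1537

Under the risk-neutral measure, an up-move has probability p* = (R−d)/(u−d) = 0.7885 and values discount at R = 1.21.
Terminal values V(1,·): V(1,0)=0.0000, V(1,1)=24.7900
Node (0,0) S=103.0000: V=(p*·24.7900+(1−p*)·0.0000)/1.21=16.1537; Δ=(24.7900−0.0000)/(135.9600−82.4000)=0.4628; B=V−Δ·S=-31.5194
Self-financing check: at every node Δ·S+B equals the discounted successor values.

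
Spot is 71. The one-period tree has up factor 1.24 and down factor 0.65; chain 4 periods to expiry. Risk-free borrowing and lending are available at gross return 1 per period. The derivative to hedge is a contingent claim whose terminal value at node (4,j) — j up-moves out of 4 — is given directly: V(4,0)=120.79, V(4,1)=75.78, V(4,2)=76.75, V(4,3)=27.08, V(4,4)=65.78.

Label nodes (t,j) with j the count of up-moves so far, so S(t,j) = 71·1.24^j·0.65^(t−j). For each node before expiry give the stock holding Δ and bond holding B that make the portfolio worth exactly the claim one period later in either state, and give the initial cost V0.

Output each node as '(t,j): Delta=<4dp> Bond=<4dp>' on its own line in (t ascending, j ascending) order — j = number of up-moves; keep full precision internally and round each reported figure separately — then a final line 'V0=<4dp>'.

(0,0): Delta=-0.3819 Bond=86.6819
(1,0): Delta=-0.8983 Bond=110.5155
(1,1): Delta=-0.1962 Bond=70.3389
(2,0): Delta=-1.0020 Bond=113.6263
(2,1): Delta=-0.8610 Bond=108.3824
(2,2): Delta=0.0427 Bond=44.2519
(3,0): Delta=-3.9125 Bond=170.3773
(3,1): Delta=0.0442 Bond=74.7114
(3,2): Delta=-1.1864 Bond=131.4712
(3,3): Delta=0.4845 Bond=-15.5556
V0=59.5706

Under the risk-neutral measure, an up-move has probability p* = (R−d)/(u−d) = 0.5932 and values discount at R = 1.
Terminal payoffs: V(4,0)=120.7900, V(4,1)=75.7800, V(4,2)=76.7500, V(4,3)=27.0800, V(4,4)=65.7800
  t=3,j=0: stock 19.4984 → up 24.1780 (V=75.7800), down 12.6739 (V=120.7900). Price 94.0892; hedge Δ=-3.9125, bond B=170.3773.
  t=3,j=1: stock 37.1969 → up 46.1242 (V=76.7500), down 24.1780 (V=75.7800). Price 76.3554; hedge Δ=0.0442, bond B=74.7114.
  t=3,j=2: stock 70.9602 → up 87.9907 (V=27.0800), down 46.1242 (V=76.7500). Price 47.2847; hedge Δ=-1.1864, bond B=131.4712.
  t=3,j=3: stock 135.3703 → up 167.8592 (V=65.7800), down 87.9907 (V=27.0800). Price 50.0376; hedge Δ=0.4845, bond B=-15.5556.
  t=2,j=0: stock 29.9975 → up 37.1969 (V=76.3554), down 19.4984 (V=94.0892). Price 83.5691; hedge Δ=-1.0020, bond B=113.6263.
  t=2,j=1: stock 57.2260 → up 70.9602 (V=47.2847), down 37.1969 (V=76.3554). Price 59.1101; hedge Δ=-0.8610, bond B=108.3824.
  t=2,j=2: stock 109.1696 → up 135.3703 (V=50.0376), down 70.9602 (V=47.2847). Price 48.9178; hedge Δ=0.0427, bond B=44.2519.
  t=1,j=0: stock 46.1500 → up 57.2260 (V=59.1101), down 29.9975 (V=83.5691). Price 69.0595; hedge Δ=-0.8983, bond B=110.5155.
  t=1,j=1: stock 88.0400 → up 109.1696 (V=48.9178), down 57.2260 (V=59.1101). Price 53.0638; hedge Δ=-0.1962, bond B=70.3389.
  t=0,j=0: stock 71.0000 → up 88.0400 (V=53.0638), down 46.1500 (V=69.0595). Price 59.5706; hedge Δ=-0.3819, bond B=86.6819.
Self-financing check: at every node Δ·S+B equals the discounted successor values.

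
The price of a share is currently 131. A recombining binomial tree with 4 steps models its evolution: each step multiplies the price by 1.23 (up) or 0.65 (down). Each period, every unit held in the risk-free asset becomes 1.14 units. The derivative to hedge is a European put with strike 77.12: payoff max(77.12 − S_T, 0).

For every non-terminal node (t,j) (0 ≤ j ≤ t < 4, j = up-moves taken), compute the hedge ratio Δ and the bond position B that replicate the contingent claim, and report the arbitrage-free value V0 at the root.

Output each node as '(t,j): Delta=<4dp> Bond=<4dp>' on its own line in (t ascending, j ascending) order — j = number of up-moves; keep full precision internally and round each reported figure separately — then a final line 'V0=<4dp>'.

The replicating-portfolio and risk-neutral prices coincide; use p* = (1.14−0.65)/(1.23−0.65) = 0.8448 for the latter.
Terminal payoffs: V(4,0)=53.7357, V(4,1)=32.8697, V(4,2)=0.0000, V(4,3)=0.0000, V(4,4)=0.0000
(3,0): S=35.9759. Δ = (V_up−V_dn)/(S_up−S_dn) = (32.8697−53.7357)/(44.2503−23.3843) = -1.0000. V = [p*·32.8697 + (1−p*)·53.7357]/1.14 = 31.6732. B = V − Δ·S = 67.6491.
(3,1): S=68.0774. Δ = (V_up−V_dn)/(S_up−S_dn) = (0.0000−32.8697)/(83.7352−44.2503) = -0.8325. V = [p*·0.0000 + (1−p*)·32.8697]/1.14 = 4.4741. B = V − Δ·S = 61.1459.
(3,2): S=128.8234. Δ = (V_up−V_dn)/(S_up−S_dn) = (0.0000−0.0000)/(158.4528−83.7352) = 0.0000. V = [p*·0.0000 + (1−p*)·0.0000]/1.14 = 0.0000. B = V − Δ·S = 0.0000.
(3,3): S=243.7736. Δ = (V_up−V_dn)/(S_up−S_dn) = (0.0000−0.0000)/(299.8415−158.4528) = 0.0000. V = [p*·0.0000 + (1−p*)·0.0000]/1.14 = 0.0000. B = V − Δ·S = 0.0000.
(2,0): S=55.3475. Δ = (V_up−V_dn)/(S_up−S_dn) = (4.4741−31.6732)/(68.0774−35.9759) = -0.8473. V = [p*·4.4741 + (1−p*)·31.6732]/1.14 = 7.6269. B = V − Δ·S = 54.5220.
(2,1): S=104.7345. Δ = (V_up−V_dn)/(S_up−S_dn) = (0.0000−4.4741)/(128.8234−68.0774) = -0.0737. V = [p*·0.0000 + (1−p*)·4.4741]/1.14 = 0.6090. B = V − Δ·S = 8.3230.
(2,2): S=198.1899. Δ = (V_up−V_dn)/(S_up−S_dn) = (0.0000−0.0000)/(243.7736−128.8234) = 0.0000. V = [p*·0.0000 + (1−p*)·0.0000]/1.14 = 0.0000. B = V − Δ·S = 0.0000.
(1,0): S=85.1500. Δ = (V_up−V_dn)/(S_up−S_dn) = (0.6090−7.6269)/(104.7345−55.3475) = -0.1421. V = [p*·0.6090 + (1−p*)·7.6269]/1.14 = 1.4895. B = V − Δ·S = 13.5893.
(1,1): S=161.1300. Δ = (V_up−V_dn)/(S_up−S_dn) = (0.0000−0.6090)/(198.1899−104.7345) = -0.0065. V = [p*·0.0000 + (1−p*)·0.6090]/1.14 = 0.0829. B = V − Δ·S = 1.1329.
(0,0): S=131.0000. Δ = (V_up−V_dn)/(S_up−S_dn) = (0.0829−1.4895)/(161.1300−85.1500) = -0.0185. V = [p*·0.0829 + (1−p*)·1.4895]/1.14 = 0.2642. B = V − Δ·S = 2.6893.
Self-financing check: at every node Δ·S+B equals the discounted successor values.

(0,0): Delta=-0.0185 Bond=2.6893
(1,0): Delta=-0.1421 Bond=13.5893
(1,1): Delta=-0.0065 Bond=1.1329
(2,0): Delta=-0.8473 Bond=54.5220
(2,1): Delta=-0.0737 Bond=8.3230
(2,2): Delta=0.0000 Bond=0.0000
(3,0): Delta=-1.0000 Bond=67.6491
(3,1): Delta=-0.8325 Bond=61.1459
(3,2): Delta=0.0000 Bond=0.0000
(3,3): Delta=0.0000 Bond=0.0000
V0=0.2642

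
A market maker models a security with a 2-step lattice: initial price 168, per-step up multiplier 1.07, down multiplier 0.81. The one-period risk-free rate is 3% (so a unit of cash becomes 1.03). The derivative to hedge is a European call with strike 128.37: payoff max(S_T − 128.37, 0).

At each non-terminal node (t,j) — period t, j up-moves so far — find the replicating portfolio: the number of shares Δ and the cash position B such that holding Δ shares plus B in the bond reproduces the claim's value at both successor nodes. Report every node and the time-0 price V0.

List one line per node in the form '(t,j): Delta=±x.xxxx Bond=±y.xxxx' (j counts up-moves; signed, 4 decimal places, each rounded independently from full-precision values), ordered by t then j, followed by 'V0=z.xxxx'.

(0,0): Delta=0.9380 Bond=-110.1721
(1,0): Delta=0.4871 Bond=-52.1316
(1,1): Delta=1.0000 Bond=-124.6311
V0=47.4038

Under the risk-neutral measure, an up-move has probability p* = (R−d)/(u−d) = 0.8462 and values discount at R = 1.03.
Payoff layer (t=2): V(2,0)=0.0000, V(2,1)=17.2356, V(2,2)=63.9732
  t=1,j=0: stock 136.0800 → up 145.6056 (V=17.2356), down 110.2248 (V=0.0000). Price 14.1592; hedge Δ=0.4871, bond B=-52.1316.
  t=1,j=1: stock 179.7600 → up 192.3432 (V=63.9732), down 145.6056 (V=17.2356). Price 55.1289; hedge Δ=1.0000, bond B=-124.6311.
  t=0,j=0: stock 168.0000 → up 179.7600 (V=55.1289), down 136.0800 (V=14.1592). Price 47.4038; hedge Δ=0.9380, bond B=-110.1721.
The time-0 hedge costs 47.4038, which is the no-arbitrage price.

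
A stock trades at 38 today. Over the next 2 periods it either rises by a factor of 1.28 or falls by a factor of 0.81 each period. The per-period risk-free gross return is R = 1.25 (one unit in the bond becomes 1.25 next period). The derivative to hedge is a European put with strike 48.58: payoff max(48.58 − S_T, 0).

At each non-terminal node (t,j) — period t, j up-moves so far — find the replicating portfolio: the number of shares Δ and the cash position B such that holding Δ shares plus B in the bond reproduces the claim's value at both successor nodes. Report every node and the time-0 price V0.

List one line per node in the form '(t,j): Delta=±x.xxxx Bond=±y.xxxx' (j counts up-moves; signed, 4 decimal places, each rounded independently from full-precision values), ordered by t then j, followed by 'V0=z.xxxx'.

Under the risk-neutral measure, an up-move has probability p* = (R−d)/(u−d) = 0.9362 and values discount at R = 1.25.
Payoff layer (t=2): V(2,0)=23.6482, V(2,1)=9.1816, V(2,2)=0.0000
  t=1,j=0: stock 30.7800 → up 39.3984 (V=9.1816), down 24.9318 (V=23.6482). Price 8.0840; hedge Δ=-1.0000, bond B=38.8640.
  t=1,j=1: stock 48.6400 → up 62.2592 (V=0.0000), down 39.3984 (V=9.1816). Price 0.4688; hedge Δ=-0.4016, bond B=20.0042.
  t=0,j=0: stock 38.0000 → up 48.6400 (V=0.4688), down 30.7800 (V=8.0840). Price 0.7639; hedge Δ=-0.4264, bond B=16.9664.
Self-financing check: at every node Δ·S+B equals the discounted successor values.

(0,0): Delta=-0.4264 Bond=16.9664
(1,0): Delta=-1.0000 Bond=38.8640
(1,1): Delta=-0.4016 Bond=20.0042
V0=0.7639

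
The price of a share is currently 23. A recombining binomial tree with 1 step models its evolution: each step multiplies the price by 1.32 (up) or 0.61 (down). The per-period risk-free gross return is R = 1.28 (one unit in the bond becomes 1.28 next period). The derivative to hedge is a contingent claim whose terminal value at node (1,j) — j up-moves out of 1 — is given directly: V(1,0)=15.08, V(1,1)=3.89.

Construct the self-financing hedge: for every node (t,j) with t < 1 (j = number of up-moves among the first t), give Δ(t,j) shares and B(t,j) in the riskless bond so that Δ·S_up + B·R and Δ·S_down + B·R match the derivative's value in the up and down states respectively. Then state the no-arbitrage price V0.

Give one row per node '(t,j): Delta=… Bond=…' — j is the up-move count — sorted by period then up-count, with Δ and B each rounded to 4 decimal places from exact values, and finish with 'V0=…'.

(0,0): Delta=-0.6852 Bond=19.2921
V0=3.5316

Risk-neutral probability p* = (R−d)/(u−d) = (1.28−0.61)/(1.32−0.61) = 0.9437.
Terminal payoffs: V(1,0)=15.0800, V(1,1)=3.8900
(0,0): S=23.0000. Δ = (V_up−V_dn)/(S_up−S_dn) = (3.8900−15.0800)/(30.3600−14.0300) = -0.6852. V = [p*·3.8900 + (1−p*)·15.0800]/1.28 = 3.5316. B = V − Δ·S = 19.2921.
Root portfolio cost Δ·23+B reproduces V0=3.5316.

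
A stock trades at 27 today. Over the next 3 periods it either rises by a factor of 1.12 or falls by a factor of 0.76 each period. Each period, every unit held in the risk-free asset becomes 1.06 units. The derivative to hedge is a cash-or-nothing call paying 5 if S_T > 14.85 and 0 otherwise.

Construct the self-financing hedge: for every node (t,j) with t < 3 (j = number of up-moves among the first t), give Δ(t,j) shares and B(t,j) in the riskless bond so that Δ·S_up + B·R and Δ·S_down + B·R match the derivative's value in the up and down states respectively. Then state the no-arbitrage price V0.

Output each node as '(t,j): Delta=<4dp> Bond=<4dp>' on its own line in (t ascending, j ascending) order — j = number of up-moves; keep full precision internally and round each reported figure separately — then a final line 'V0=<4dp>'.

(0,0): Delta=0.0127 Bond=3.8353
(1,0): Delta=0.1064 Bond=2.1426
(1,1): Delta=0.0000 Bond=4.4500
(2,0): Delta=0.8906 Bond=-9.9581
(2,1): Delta=0.0000 Bond=4.7170
(2,2): Delta=0.0000 Bond=4.7170
V0=4.1787

Risk-neutral probability p* = (R−d)/(u−d) = (1.06−0.76)/(1.12−0.76) = 0.8333.
Terminal values V(3,·): V(3,0)=0.0000, V(3,1)=5.0000, V(3,2)=5.0000, V(3,3)=5.0000
(2,0): S=15.5952. Δ = (V_up−V_dn)/(S_up−S_dn) = (5.0000−0.0000)/(17.4666−11.8524) = 0.8906. V = [p*·5.0000 + (1−p*)·0.0000]/1.06 = 3.9308. B = V − Δ·S = -9.9581.
(2,1): S=22.9824. Δ = (V_up−V_dn)/(S_up−S_dn) = (5.0000−5.0000)/(25.7403−17.4666) = 0.0000. V = [p*·5.0000 + (1−p*)·5.0000]/1.06 = 4.7170. B = V − Δ·S = 4.7170.
(2,2): S=33.8688. Δ = (V_up−V_dn)/(S_up−S_dn) = (5.0000−5.0000)/(37.9331−25.7403) = 0.0000. V = [p*·5.0000 + (1−p*)·5.0000]/1.06 = 4.7170. B = V − Δ·S = 4.7170.
(1,0): S=20.5200. Δ = (V_up−V_dn)/(S_up−S_dn) = (4.7170−3.9308)/(22.9824−15.5952) = 0.1064. V = [p*·4.7170 + (1−p*)·3.9308]/1.06 = 4.3264. B = V − Δ·S = 2.1426.
(1,1): S=30.2400. Δ = (V_up−V_dn)/(S_up−S_dn) = (4.7170−4.7170)/(33.8688−22.9824) = 0.0000. V = [p*·4.7170 + (1−p*)·4.7170]/1.06 = 4.4500. B = V − Δ·S = 4.4500.
(0,0): S=27.0000. Δ = (V_up−V_dn)/(S_up−S_dn) = (4.4500−4.3264)/(30.2400−20.5200) = 0.0127. V = [p*·4.4500 + (1−p*)·4.3264]/1.06 = 4.1787. B = V − Δ·S = 3.8353.
Root portfolio cost Δ·27+B reproduces V0=4.1787.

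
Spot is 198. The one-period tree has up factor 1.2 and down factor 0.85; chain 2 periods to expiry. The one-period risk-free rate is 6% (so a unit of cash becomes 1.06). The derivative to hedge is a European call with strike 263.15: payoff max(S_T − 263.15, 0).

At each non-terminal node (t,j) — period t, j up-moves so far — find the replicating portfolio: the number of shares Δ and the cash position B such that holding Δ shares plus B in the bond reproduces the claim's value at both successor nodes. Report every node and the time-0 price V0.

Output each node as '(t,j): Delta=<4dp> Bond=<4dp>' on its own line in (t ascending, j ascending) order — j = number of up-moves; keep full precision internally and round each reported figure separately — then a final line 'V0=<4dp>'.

No-arbitrage ⇒ martingale measure with p* = (R−d)/(u−d) = 0.6000.
Terminal values V(2,·): V(2,0)=0.0000, V(2,1)=0.0000, V(2,2)=21.9700
Node (1,0) S=168.3000: V=(p*·0.0000+(1−p*)·0.0000)/1.06=0.0000; Δ=(0.0000−0.0000)/(201.9600−143.0550)=0.0000; B=V−Δ·S=0.0000
Node (1,1) S=237.6000: V=(p*·21.9700+(1−p*)·0.0000)/1.06=12.4358; Δ=(21.9700−0.0000)/(285.1200−201.9600)=0.2642; B=V−Δ·S=-50.3356
Node (0,0) S=198.0000: V=(p*·12.4358+(1−p*)·0.0000)/1.06=7.0392; Δ=(12.4358−0.0000)/(237.6000−168.3000)=0.1794; B=V−Δ·S=-28.4918
The time-0 hedge costs 7.0392, which is the no-arbitrage price.

(0,0): Delta=0.1794 Bond=-28.4918
(1,0): Delta=0.0000 Bond=0.0000
(1,1): Delta=0.2642 Bond=-50.3356
V0=7.0392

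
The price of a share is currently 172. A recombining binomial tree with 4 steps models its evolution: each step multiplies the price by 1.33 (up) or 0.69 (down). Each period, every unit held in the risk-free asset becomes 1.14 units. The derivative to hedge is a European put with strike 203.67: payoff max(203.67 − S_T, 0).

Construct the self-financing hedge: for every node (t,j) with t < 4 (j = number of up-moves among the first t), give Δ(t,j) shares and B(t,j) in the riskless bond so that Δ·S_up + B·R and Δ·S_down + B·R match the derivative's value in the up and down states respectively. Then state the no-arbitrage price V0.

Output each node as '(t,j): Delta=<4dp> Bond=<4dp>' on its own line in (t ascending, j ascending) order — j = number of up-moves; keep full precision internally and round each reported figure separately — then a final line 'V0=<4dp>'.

Risk-neutral probability p* = (R−d)/(u−d) = (1.14−0.69)/(1.33−0.69) = 0.7031.
Payoff layer (t=4): V(4,0)=164.6826, V(4,1)=128.5203, V(4,2)=58.8162, V(4,3)=0.0000, V(4,4)=0.0000
(3,0): S=56.5035. Δ = (V_up−V_dn)/(S_up−S_dn) = (128.5203−164.6826)/(75.1497−38.9874) = -1.0000. V = [p*·128.5203 + (1−p*)·164.6826]/1.14 = 122.1543. B = V − Δ·S = 178.6579.
(3,1): S=108.9126. Δ = (V_up−V_dn)/(S_up−S_dn) = (58.8162−128.5203)/(144.8538−75.1497) = -1.0000. V = [p*·58.8162 + (1−p*)·128.5203]/1.14 = 69.7453. B = V − Δ·S = 178.6579.
(3,2): S=209.9331. Δ = (V_up−V_dn)/(S_up−S_dn) = (0.0000−58.8162)/(279.2110−144.8538) = -0.4378. V = [p*·0.0000 + (1−p*)·58.8162]/1.14 = 15.3167. B = V − Δ·S = 107.2170.
(3,3): S=404.6536. Δ = (V_up−V_dn)/(S_up−S_dn) = (0.0000−0.0000)/(538.1892−279.2110) = 0.0000. V = [p*·0.0000 + (1−p*)·0.0000]/1.14 = 0.0000. B = V − Δ·S = 0.0000.
(2,0): S=81.8892. Δ = (V_up−V_dn)/(S_up−S_dn) = (69.7453−122.1543)/(108.9126−56.5035) = -1.0000. V = [p*·69.7453 + (1−p*)·122.1543]/1.14 = 74.8283. B = V − Δ·S = 156.7175.
(2,1): S=157.8444. Δ = (V_up−V_dn)/(S_up−S_dn) = (15.3167−69.7453)/(209.9331−108.9126) = -0.5388. V = [p*·15.3167 + (1−p*)·69.7453]/1.14 = 27.6098. B = V − Δ·S = 112.6544.
(2,2): S=304.2508. Δ = (V_up−V_dn)/(S_up−S_dn) = (0.0000−15.3167)/(404.6536−209.9331) = -0.0787. V = [p*·0.0000 + (1−p*)·15.3167]/1.14 = 3.9887. B = V − Δ·S = 27.9211.
(1,0): S=118.6800. Δ = (V_up−V_dn)/(S_up−S_dn) = (27.6098−74.8283)/(157.8444−81.8892) = -0.6217. V = [p*·27.6098 + (1−p*)·74.8283]/1.14 = 36.5156. B = V − Δ·S = 110.2944.
(1,1): S=228.7600. Δ = (V_up−V_dn)/(S_up−S_dn) = (3.9887−27.6098)/(304.2508−157.8444) = -0.1613. V = [p*·3.9887 + (1−p*)·27.6098]/1.14 = 9.6502. B = V − Δ·S = 46.5582.
(0,0): S=172.0000. Δ = (V_up−V_dn)/(S_up−S_dn) = (9.6502−36.5156)/(228.7600−118.6800) = -0.2441. V = [p*·9.6502 + (1−p*)·36.5156]/1.14 = 15.4613. B = V − Δ·S = 57.4385.
The time-0 hedge costs 15.4613, which is the no-arbitrage price.

(0,0): Delta=-0.2441 Bond=57.4385
(1,0): Delta=-0.6217 Bond=110.2944
(1,1): Delta=-0.1613 Bond=46.5582
(2,0): Delta=-1.0000 Bond=156.7175
(2,1): Delta=-0.5388 Bond=112.6544
(2,2): Delta=-0.0787 Bond=27.9211
(3,0): Delta=-1.0000 Bond=178.6579
(3,1): Delta=-1.0000 Bond=178.6579
(3,2): Delta=-0.4378 Bond=107.2170
(3,3): Delta=0.0000 Bond=0.0000
V0=15.4613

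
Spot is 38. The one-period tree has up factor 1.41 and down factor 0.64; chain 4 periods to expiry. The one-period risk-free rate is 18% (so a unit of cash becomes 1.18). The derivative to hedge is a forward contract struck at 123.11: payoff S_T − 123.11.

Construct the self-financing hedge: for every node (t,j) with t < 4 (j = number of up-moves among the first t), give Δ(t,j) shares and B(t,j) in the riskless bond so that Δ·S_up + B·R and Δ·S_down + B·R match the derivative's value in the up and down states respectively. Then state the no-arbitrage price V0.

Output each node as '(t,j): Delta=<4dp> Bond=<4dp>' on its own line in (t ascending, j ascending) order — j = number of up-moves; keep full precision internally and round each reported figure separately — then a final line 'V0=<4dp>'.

(0,0): Delta=1.0000 Bond=-63.4988
(1,0): Delta=1.0000 Bond=-74.9285
(1,1): Delta=1.0000 Bond=-74.9285
(2,0): Delta=1.0000 Bond=-88.4157
(2,1): Delta=1.0000 Bond=-88.4157
(2,2): Delta=1.0000 Bond=-88.4157
(3,0): Delta=1.0000 Bond=-104.3305
(3,1): Delta=1.0000 Bond=-104.3305
(3,2): Delta=1.0000 Bond=-104.3305
(3,3): Delta=1.0000 Bond=-104.3305
V0=-25.4988

Since d<R<u, set p* = (R−d)/(u−d) = 0.7013; price each node as the discounted p*-expectation of its children.
Payoff layer (t=4): V(4,0)=-116.7347, V(4,1)=-109.0643, V(4,2)=-92.1656, V(4,3)=-54.9357, V(4,4)=27.0866
Node (3,0) S=9.9615: V=(p*·-109.0643+(1−p*)·-116.7347)/1.18=-94.3690; Δ=(-109.0643−-116.7347)/(14.0457−6.3753)=1.0000; B=V−Δ·S=-104.3305
Node (3,1) S=21.9464: V=(p*·-92.1656+(1−p*)·-109.0643)/1.18=-82.3841; Δ=(-92.1656−-109.0643)/(30.9444−14.0457)=1.0000; B=V−Δ·S=-104.3305
Node (3,2) S=48.3506: V=(p*·-54.9357+(1−p*)·-92.1656)/1.18=-55.9799; Δ=(-54.9357−-92.1656)/(68.1743−30.9444)=1.0000; B=V−Δ·S=-104.3305
Node (3,3) S=106.5224: V=(p*·27.0866+(1−p*)·-54.9357)/1.18=2.1919; Δ=(27.0866−-54.9357)/(150.1966−68.1743)=1.0000; B=V−Δ·S=-104.3305
Node (2,0) S=15.5648: V=(p*·-82.3841+(1−p*)·-94.3690)/1.18=-72.8509; Δ=(-82.3841−-94.3690)/(21.9464−9.9615)=1.0000; B=V−Δ·S=-88.4157
Node (2,1) S=34.2912: V=(p*·-55.9799+(1−p*)·-82.3841)/1.18=-54.1245; Δ=(-55.9799−-82.3841)/(48.3506−21.9464)=1.0000; B=V−Δ·S=-88.4157
Node (2,2) S=75.5478: V=(p*·2.1919+(1−p*)·-55.9799)/1.18=-12.8679; Δ=(2.1919−-55.9799)/(106.5224−48.3506)=1.0000; B=V−Δ·S=-88.4157
Node (1,0) S=24.3200: V=(p*·-54.1245+(1−p*)·-72.8509)/1.18=-50.6085; Δ=(-54.1245−-72.8509)/(34.2912−15.5648)=1.0000; B=V−Δ·S=-74.9285
Node (1,1) S=53.5800: V=(p*·-12.8679+(1−p*)·-54.1245)/1.18=-21.3485; Δ=(-12.8679−-54.1245)/(75.5478−34.2912)=1.0000; B=V−Δ·S=-74.9285
Node (0,0) S=38.0000: V=(p*·-21.3485+(1−p*)·-50.6085)/1.18=-25.4988; Δ=(-21.3485−-50.6085)/(53.5800−24.3200)=1.0000; B=V−Δ·S=-63.4988
Each (Δ,B) replicates both successor values, so the strategy is self-financing and V0 is arbitrage-free.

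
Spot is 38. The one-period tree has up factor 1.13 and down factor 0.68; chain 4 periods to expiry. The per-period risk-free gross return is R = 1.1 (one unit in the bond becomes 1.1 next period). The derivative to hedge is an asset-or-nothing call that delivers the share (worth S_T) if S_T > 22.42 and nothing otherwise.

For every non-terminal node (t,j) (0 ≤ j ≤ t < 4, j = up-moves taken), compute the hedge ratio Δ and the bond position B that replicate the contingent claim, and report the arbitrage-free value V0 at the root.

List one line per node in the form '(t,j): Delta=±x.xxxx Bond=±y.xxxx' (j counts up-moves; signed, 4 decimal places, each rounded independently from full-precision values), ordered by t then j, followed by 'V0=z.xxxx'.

(0,0): Delta=1.0073 Bond=-0.2882
(1,0): Delta=1.1177 Bond=-3.1699
(1,1): Delta=1.0026 Bond=-0.1132
(2,0): Delta=2.4076 Bond=-26.1521
(2,1): Delta=1.0623 Bond=-1.8680
(2,2): Delta=1.0000 Bond=0.0000
(3,0): Delta=0.0000 Bond=0.0000
(3,1): Delta=2.5111 Bond=-30.8221
(3,2): Delta=1.0000 Bond=0.0000
(3,3): Delta=1.0000 Bond=0.0000
V0=37.9897

Since d<R<u, set p* = (R−d)/(u−d) = 0.9333; price each node as the discounted p*-expectation of its children.
At expiry t=4: V(4,0)=0.0000, V(4,1)=0.0000, V(4,2)=22.4367, V(4,3)=37.2845, V(4,4)=61.9580
Node (3,0) S=11.9484: V=(p*·0.0000+(1−p*)·0.0000)/1.1=0.0000; Δ=(0.0000−0.0000)/(13.5017−8.1249)=0.0000; B=V−Δ·S=0.0000
Node (3,1) S=19.8555: V=(p*·22.4367+(1−p*)·0.0000)/1.1=19.0372; Δ=(22.4367−0.0000)/(22.4367−13.5017)=2.5111; B=V−Δ·S=-30.8221
Node (3,2) S=32.9951: V=(p*·37.2845+(1−p*)·22.4367)/1.1=32.9951; Δ=(37.2845−22.4367)/(37.2845−22.4367)=1.0000; B=V−Δ·S=0.0000
Node (3,3) S=54.8301: V=(p*·61.9580+(1−p*)·37.2845)/1.1=54.8301; Δ=(61.9580−37.2845)/(61.9580−37.2845)=1.0000; B=V−Δ·S=0.0000
Node (2,0) S=17.5712: V=(p*·19.0372+(1−p*)·0.0000)/1.1=16.1528; Δ=(19.0372−0.0000)/(19.8555−11.9484)=2.4076; B=V−Δ·S=-26.1521
Node (2,1) S=29.1992: V=(p*·32.9951+(1−p*)·19.0372)/1.1=29.1496; Δ=(32.9951−19.0372)/(32.9951−19.8555)=1.0623; B=V−Δ·S=-1.8680
Node (2,2) S=48.5222: V=(p*·54.8301+(1−p*)·32.9951)/1.1=48.5222; Δ=(54.8301−32.9951)/(54.8301−32.9951)=1.0000; B=V−Δ·S=0.0000
Node (1,0) S=25.8400: V=(p*·29.1496+(1−p*)·16.1528)/1.1=25.7120; Δ=(29.1496−16.1528)/(29.1992−17.5712)=1.1177; B=V−Δ·S=-3.1699
Node (1,1) S=42.9400: V=(p*·48.5222+(1−p*)·29.1496)/1.1=42.9370; Δ=(48.5222−29.1496)/(48.5222−29.1992)=1.0026; B=V−Δ·S=-0.1132
Node (0,0) S=38.0000: V=(p*·42.9370+(1−p*)·25.7120)/1.1=37.9897; Δ=(42.9370−25.7120)/(42.9400−25.8400)=1.0073; B=V−Δ·S=-0.2882
Each (Δ,B) replicates both successor values, so the strategy is self-financing and V0 is arbitrage-free.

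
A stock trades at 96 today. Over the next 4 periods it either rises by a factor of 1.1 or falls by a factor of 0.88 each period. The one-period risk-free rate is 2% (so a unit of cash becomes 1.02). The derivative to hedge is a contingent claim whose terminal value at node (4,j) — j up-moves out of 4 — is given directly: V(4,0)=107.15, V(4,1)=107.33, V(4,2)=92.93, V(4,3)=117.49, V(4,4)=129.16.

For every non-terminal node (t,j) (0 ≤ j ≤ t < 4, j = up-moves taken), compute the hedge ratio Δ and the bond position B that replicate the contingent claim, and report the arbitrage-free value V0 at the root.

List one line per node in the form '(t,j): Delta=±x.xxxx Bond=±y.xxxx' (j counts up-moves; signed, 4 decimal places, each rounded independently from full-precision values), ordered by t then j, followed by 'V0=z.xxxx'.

(0,0): Delta=0.4565 Bond=57.8834
(1,0): Delta=0.1709 Bond=83.1640
(1,1): Delta=0.5870 Bond=45.2565
(2,0): Delta=-0.5454 Bond=138.0789
(2,1): Delta=0.4984 Bond=54.3978
(2,2): Delta=0.6275 Bond=41.4552
(3,0): Delta=0.0125 Bond=104.3431
(3,1): Delta=-0.8004 Bond=161.6961
(3,2): Delta=1.0921 Bond=-5.2059
(3,3): Delta=0.4151 Bond=69.4216
V0=101.7048

The replicating-portfolio and risk-neutral prices coincide; use p* = (1.02−0.88)/(1.1−0.88) = 0.6364 for the latter.
Terminal payoffs: V(4,0)=107.1500, V(4,1)=107.3300, V(4,2)=92.9300, V(4,3)=117.4900, V(4,4)=129.1600
Node (3,0) S=65.4213: V=(p*·107.3300+(1−p*)·107.1500)/1.02=105.1613; Δ=(107.3300−107.1500)/(71.9634−57.5708)=0.0125; B=V−Δ·S=104.3431
Node (3,1) S=81.7766: V=(p*·92.9300+(1−p*)·107.3300)/1.02=96.2415; Δ=(92.9300−107.3300)/(89.9543−71.9634)=-0.8004; B=V−Δ·S=161.6961
Node (3,2) S=102.2208: V=(p*·117.4900+(1−p*)·92.9300)/1.02=106.4305; Δ=(117.4900−92.9300)/(112.4429−89.9543)=1.0921; B=V−Δ·S=-5.2059
Node (3,3) S=127.7760: V=(p*·129.1600+(1−p*)·117.4900)/1.02=122.4670; Δ=(129.1600−117.4900)/(140.5536−112.4429)=0.4151; B=V−Δ·S=69.4216
Node (2,0) S=74.3424: V=(p*·96.2415+(1−p*)·105.1613)/1.02=97.5344; Δ=(96.2415−105.1613)/(81.7766−65.4213)=-0.5454; B=V−Δ·S=138.0789
Node (2,1) S=92.9280: V=(p*·106.4305+(1−p*)·96.2415)/1.02=100.7112; Δ=(106.4305−96.2415)/(102.2208−81.7766)=0.4984; B=V−Δ·S=54.3978
Node (2,2) S=116.1600: V=(p*·122.4670+(1−p*)·106.4305)/1.02=114.3486; Δ=(122.4670−106.4305)/(127.7760−102.2208)=0.6275; B=V−Δ·S=41.4552
Node (1,0) S=84.4800: V=(p*·100.7112+(1−p*)·97.5344)/1.02=97.6039; Δ=(100.7112−97.5344)/(92.9280−74.3424)=0.1709; B=V−Δ·S=83.1640
Node (1,1) S=105.6000: V=(p*·114.3486+(1−p*)·100.7112)/1.02=107.2446; Δ=(114.3486−100.7112)/(116.1600−92.9280)=0.5870; B=V−Δ·S=45.2565
Node (0,0) S=96.0000: V=(p*·107.2446+(1−p*)·97.6039)/1.02=101.7048; Δ=(107.2446−97.6039)/(105.6000−84.4800)=0.4565; B=V−Δ·S=57.8834
The time-0 hedge costs 101.7048, which is the no-arbitrage price.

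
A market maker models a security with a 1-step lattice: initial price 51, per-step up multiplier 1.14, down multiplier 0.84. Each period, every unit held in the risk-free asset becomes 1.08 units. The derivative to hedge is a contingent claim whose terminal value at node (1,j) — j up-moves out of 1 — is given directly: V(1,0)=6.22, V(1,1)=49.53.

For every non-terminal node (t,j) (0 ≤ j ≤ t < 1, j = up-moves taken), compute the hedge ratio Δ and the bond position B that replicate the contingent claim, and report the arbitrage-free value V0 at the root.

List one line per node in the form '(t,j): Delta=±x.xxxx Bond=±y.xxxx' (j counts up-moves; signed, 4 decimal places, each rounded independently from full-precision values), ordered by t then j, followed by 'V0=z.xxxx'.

(0,0): Delta=2.8307 Bond=-106.5259
V0=37.8407

The replicating-portfolio and risk-neutral prices coincide; use p* = (1.08−0.84)/(1.14−0.84) = 0.8000 for the latter.
At expiry t=1: V(1,0)=6.2200, V(1,1)=49.5300
Node (0,0) S=51.0000: V=(p*·49.5300+(1−p*)·6.2200)/1.08=37.8407; Δ=(49.5300−6.2200)/(58.1400−42.8400)=2.8307; B=V−Δ·S=-106.5259
Each (Δ,B) replicates both successor values, so the strategy is self-financing and V0 is arbitrage-free.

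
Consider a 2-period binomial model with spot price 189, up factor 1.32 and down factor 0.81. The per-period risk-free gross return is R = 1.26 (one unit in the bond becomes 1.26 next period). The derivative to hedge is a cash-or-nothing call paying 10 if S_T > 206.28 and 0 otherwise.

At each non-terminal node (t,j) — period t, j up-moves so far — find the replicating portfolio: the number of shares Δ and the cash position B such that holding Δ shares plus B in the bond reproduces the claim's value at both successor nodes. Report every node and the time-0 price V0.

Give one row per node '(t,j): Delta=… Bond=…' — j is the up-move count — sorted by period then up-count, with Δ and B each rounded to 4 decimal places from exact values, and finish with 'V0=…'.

The replicating-portfolio and risk-neutral prices coincide; use p* = (1.26−0.81)/(1.32−0.81) = 0.8824 for the latter.
Payoff layer (t=2): V(2,0)=0.0000, V(2,1)=0.0000, V(2,2)=10.0000
  t=1,j=0: stock 153.0900 → up 202.0788 (V=0.0000), down 124.0029 (V=0.0000). Price 0.0000; hedge Δ=0.0000, bond B=0.0000.
  t=1,j=1: stock 249.4800 → up 329.3136 (V=10.0000), down 202.0788 (V=0.0000). Price 7.0028; hedge Δ=0.0786, bond B=-12.6050.
  t=0,j=0: stock 189.0000 → up 249.4800 (V=7.0028), down 153.0900 (V=0.0000). Price 4.9039; hedge Δ=0.0727, bond B=-8.8271.
Check: Δ(0,0)·S0 + B(0,0) = 4.9039 = V0.

(0,0): Delta=0.0727 Bond=-8.8271
(1,0): Delta=0.0000 Bond=0.0000
(1,1): Delta=0.0786 Bond=-12.6050
V0=4.9039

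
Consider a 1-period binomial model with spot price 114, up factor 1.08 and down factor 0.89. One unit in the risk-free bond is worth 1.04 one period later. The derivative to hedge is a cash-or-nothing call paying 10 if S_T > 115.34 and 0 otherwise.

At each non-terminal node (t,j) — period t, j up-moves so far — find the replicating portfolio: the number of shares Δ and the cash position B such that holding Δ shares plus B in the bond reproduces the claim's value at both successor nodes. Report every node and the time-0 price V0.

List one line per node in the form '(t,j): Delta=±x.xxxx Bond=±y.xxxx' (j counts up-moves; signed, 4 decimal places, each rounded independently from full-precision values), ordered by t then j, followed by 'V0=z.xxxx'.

Under the risk-neutral measure, an up-move has probability p* = (R−d)/(u−d) = 0.7895 and values discount at R = 1.04.
At expiry t=1: V(1,0)=0.0000, V(1,1)=10.0000
  t=0,j=0: stock 114.0000 → up 123.1200 (V=10.0000), down 101.4600 (V=0.0000). Price 7.5911; hedge Δ=0.4617, bond B=-45.0405.
The time-0 hedge costs 7.5911, which is the no-arbitrage price.

(0,0): Delta=0.4617 Bond=-45.0405
V0=7.5911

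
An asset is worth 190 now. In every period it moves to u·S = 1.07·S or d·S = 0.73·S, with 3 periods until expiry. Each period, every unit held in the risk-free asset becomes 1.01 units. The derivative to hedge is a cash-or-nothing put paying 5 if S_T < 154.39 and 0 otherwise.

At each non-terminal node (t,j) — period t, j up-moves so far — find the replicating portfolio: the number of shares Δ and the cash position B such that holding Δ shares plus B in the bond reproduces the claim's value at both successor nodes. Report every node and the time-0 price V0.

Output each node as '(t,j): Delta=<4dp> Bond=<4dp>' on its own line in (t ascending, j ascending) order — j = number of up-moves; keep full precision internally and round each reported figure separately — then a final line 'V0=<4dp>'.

(0,0): Delta=-0.0221 Bond=4.5902
(1,0): Delta=-0.0865 Bond=13.5681
(1,1): Delta=-0.0126 Bond=2.7221
(2,0): Delta=0.0000 Bond=4.9505
(2,1): Delta=-0.0991 Bond=15.5795
(2,2): Delta=0.0000 Bond=0.0000
V0=0.4000

Risk-neutral probability p* = (R−d)/(u−d) = (1.01−0.73)/(1.07−0.73) = 0.8235.
Terminal payoffs: V(3,0)=5.0000, V(3,1)=5.0000, V(3,2)=0.0000, V(3,3)=0.0000
  t=2,j=0: stock 101.2510 → up 108.3386 (V=5.0000), down 73.9132 (V=5.0000). Price 4.9505; hedge Δ=0.0000, bond B=4.9505.
  t=2,j=1: stock 148.4090 → up 158.7976 (V=0.0000), down 108.3386 (V=5.0000). Price 0.8736; hedge Δ=-0.0991, bond B=15.5795.
  t=2,j=2: stock 217.5310 → up 232.7582 (V=0.0000), down 158.7976 (V=0.0000). Price 0.0000; hedge Δ=0.0000, bond B=0.0000.
  t=1,j=0: stock 138.7000 → up 148.4090 (V=0.8736), down 101.2510 (V=4.9505). Price 1.5773; hedge Δ=-0.0865, bond B=13.5681.
  t=1,j=1: stock 203.3000 → up 217.5310 (V=0.0000), down 148.4090 (V=0.8736). Price 0.1526; hedge Δ=-0.0126, bond B=2.7221.
  t=0,j=0: stock 190.0000 → up 203.3000 (V=0.1526), down 138.7000 (V=1.5773). Price 0.4000; hedge Δ=-0.0221, bond B=4.5902.
Root portfolio cost Δ·190+B reproduces V0=0.4000.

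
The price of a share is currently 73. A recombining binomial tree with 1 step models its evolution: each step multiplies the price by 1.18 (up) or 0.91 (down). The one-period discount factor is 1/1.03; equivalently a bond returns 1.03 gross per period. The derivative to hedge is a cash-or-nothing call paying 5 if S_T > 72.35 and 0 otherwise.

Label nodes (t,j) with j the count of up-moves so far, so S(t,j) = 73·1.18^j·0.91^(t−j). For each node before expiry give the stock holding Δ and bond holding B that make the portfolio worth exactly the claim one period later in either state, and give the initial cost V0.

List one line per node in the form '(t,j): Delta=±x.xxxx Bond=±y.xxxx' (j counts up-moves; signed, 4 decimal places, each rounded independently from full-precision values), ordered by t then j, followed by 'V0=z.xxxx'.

Since d<R<u, set p* = (R−d)/(u−d) = 0.4444; price each node as the discounted p*-expectation of its children.
Terminal payoffs: V(1,0)=0.0000, V(1,1)=5.0000
  t=0,j=0: stock 73.0000 → up 86.1400 (V=5.0000), down 66.4300 (V=0.0000). Price 2.1575; hedge Δ=0.2537, bond B=-16.3610.
Each (Δ,B) replicates both successor values, so the strategy is self-financing and V0 is arbitrage-free.

(0,0): Delta=0.2537 Bond=-16.3610
V0=2.1575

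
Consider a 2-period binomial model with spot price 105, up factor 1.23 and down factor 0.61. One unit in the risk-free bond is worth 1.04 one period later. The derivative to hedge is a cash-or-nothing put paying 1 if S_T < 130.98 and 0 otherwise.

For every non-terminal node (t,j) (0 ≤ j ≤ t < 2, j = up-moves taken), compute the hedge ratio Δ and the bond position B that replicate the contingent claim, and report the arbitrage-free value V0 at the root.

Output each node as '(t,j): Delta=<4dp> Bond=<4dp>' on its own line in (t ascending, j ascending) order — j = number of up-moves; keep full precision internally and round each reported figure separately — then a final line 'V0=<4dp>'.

(0,0): Delta=-0.0102 Bond=1.5554
(1,0): Delta=0.0000 Bond=0.9615
(1,1): Delta=-0.0125 Bond=1.9076
V0=0.4798

Since d<R<u, set p* = (R−d)/(u−d) = 0.6935; price each node as the discounted p*-expectation of its children.
At expiry t=2: V(2,0)=1.0000, V(2,1)=1.0000, V(2,2)=0.0000
  t=1,j=0: stock 64.0500 → up 78.7815 (V=1.0000), down 39.0705 (V=1.0000). Price 0.9615; hedge Δ=0.0000, bond B=0.9615.
  t=1,j=1: stock 129.1500 → up 158.8545 (V=0.0000), down 78.7815 (V=1.0000). Price 0.2947; hedge Δ=-0.0125, bond B=1.9076.
  t=0,j=0: stock 105.0000 → up 129.1500 (V=0.2947), down 64.0500 (V=0.9615). Price 0.4798; hedge Δ=-0.0102, bond B=1.5554.
Check: Δ(0,0)·S0 + B(0,0) = 0.4798 = V0.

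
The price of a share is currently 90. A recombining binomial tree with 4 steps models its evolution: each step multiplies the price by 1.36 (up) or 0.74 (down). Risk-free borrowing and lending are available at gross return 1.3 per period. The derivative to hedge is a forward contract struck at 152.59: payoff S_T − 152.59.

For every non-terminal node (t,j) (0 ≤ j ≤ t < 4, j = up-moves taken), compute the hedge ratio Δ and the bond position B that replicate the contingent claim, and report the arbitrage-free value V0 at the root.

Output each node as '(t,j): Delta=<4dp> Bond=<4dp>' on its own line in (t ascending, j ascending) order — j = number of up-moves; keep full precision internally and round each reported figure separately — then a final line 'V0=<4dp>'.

Under the risk-neutral measure, an up-move has probability p* = (R−d)/(u−d) = 0.9032 and values discount at R = 1.3.
Payoff layer (t=4): V(4,0)=-125.6021, V(4,1)=-102.9906, V(4,2)=-61.4343, V(4,3)=14.9394, V(4,4)=155.3018
(3,0): S=36.4702. Δ = (V_up−V_dn)/(S_up−S_dn) = (-102.9906−-125.6021)/(49.5994−26.9879) = 1.0000. V = [p*·-102.9906 + (1−p*)·-125.6021]/1.3 = -80.9068. B = V − Δ·S = -117.3769.
(3,1): S=67.0262. Δ = (V_up−V_dn)/(S_up−S_dn) = (-61.4343−-102.9906)/(91.1557−49.5994) = 1.0000. V = [p*·-61.4343 + (1−p*)·-102.9906]/1.3 = -50.3507. B = V − Δ·S = -117.3769.
(3,2): S=123.1834. Δ = (V_up−V_dn)/(S_up−S_dn) = (14.9394−-61.4343)/(167.5294−91.1557) = 1.0000. V = [p*·14.9394 + (1−p*)·-61.4343]/1.3 = 5.8064. B = V − Δ·S = -117.3769.
(3,3): S=226.3910. Δ = (V_up−V_dn)/(S_up−S_dn) = (155.3018−14.9394)/(307.8918−167.5294) = 1.0000. V = [p*·155.3018 + (1−p*)·14.9394]/1.3 = 109.0141. B = V − Δ·S = -117.3769.
(2,0): S=49.2840. Δ = (V_up−V_dn)/(S_up−S_dn) = (-50.3507−-80.9068)/(67.0262−36.4702) = 1.0000. V = [p*·-50.3507 + (1−p*)·-80.9068]/1.3 = -41.0059. B = V − Δ·S = -90.2899.
(2,1): S=90.5760. Δ = (V_up−V_dn)/(S_up−S_dn) = (5.8064−-50.3507)/(123.1834−67.0262) = 1.0000. V = [p*·5.8064 + (1−p*)·-50.3507]/1.3 = 0.2861. B = V − Δ·S = -90.2899.
(2,2): S=166.4640. Δ = (V_up−V_dn)/(S_up−S_dn) = (109.0141−5.8064)/(226.3910−123.1834) = 1.0000. V = [p*·109.0141 + (1−p*)·5.8064]/1.3 = 76.1741. B = V − Δ·S = -90.2899.
(1,0): S=66.6000. Δ = (V_up−V_dn)/(S_up−S_dn) = (0.2861−-41.0059)/(90.5760−49.2840) = 1.0000. V = [p*·0.2861 + (1−p*)·-41.0059]/1.3 = -2.8538. B = V − Δ·S = -69.4538.
(1,1): S=122.4000. Δ = (V_up−V_dn)/(S_up−S_dn) = (76.1741−0.2861)/(166.4640−90.5760) = 1.0000. V = [p*·76.1741 + (1−p*)·0.2861]/1.3 = 52.9462. B = V − Δ·S = -69.4538.
(0,0): S=90.0000. Δ = (V_up−V_dn)/(S_up−S_dn) = (52.9462−-2.8538)/(122.4000−66.6000) = 1.0000. V = [p*·52.9462 + (1−p*)·-2.8538]/1.3 = 36.5740. B = V − Δ·S = -53.4260.
Check: Δ(0,0)·S0 + B(0,0) = 36.5740 = V0.

(0,0): Delta=1.0000 Bond=-53.4260
(1,0): Delta=1.0000 Bond=-69.4538
(1,1): Delta=1.0000 Bond=-69.4538
(2,0): Delta=1.0000 Bond=-90.2899
(2,1): Delta=1.0000 Bond=-90.2899
(2,2): Delta=1.0000 Bond=-90.2899
(3,0): Delta=1.0000 Bond=-117.3769
(3,1): Delta=1.0000 Bond=-117.3769
(3,2): Delta=1.0000 Bond=-117.3769
(3,3): Delta=1.0000 Bond=-117.3769
V0=36.5740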